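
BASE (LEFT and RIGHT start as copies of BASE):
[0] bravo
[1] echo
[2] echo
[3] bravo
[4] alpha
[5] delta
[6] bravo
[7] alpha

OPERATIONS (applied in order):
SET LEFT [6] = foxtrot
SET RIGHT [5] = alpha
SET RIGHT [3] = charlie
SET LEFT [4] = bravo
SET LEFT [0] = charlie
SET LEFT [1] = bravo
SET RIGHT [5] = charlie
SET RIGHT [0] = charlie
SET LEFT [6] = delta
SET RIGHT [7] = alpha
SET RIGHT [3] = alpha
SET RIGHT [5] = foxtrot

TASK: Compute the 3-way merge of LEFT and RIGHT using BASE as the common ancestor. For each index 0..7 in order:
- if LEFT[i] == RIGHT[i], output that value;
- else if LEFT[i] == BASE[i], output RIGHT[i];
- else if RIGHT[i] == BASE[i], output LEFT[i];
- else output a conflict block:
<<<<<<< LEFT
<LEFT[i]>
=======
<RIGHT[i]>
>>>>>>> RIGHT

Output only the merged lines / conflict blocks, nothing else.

Final LEFT:  [charlie, bravo, echo, bravo, bravo, delta, delta, alpha]
Final RIGHT: [charlie, echo, echo, alpha, alpha, foxtrot, bravo, alpha]
i=0: L=charlie R=charlie -> agree -> charlie
i=1: L=bravo, R=echo=BASE -> take LEFT -> bravo
i=2: L=echo R=echo -> agree -> echo
i=3: L=bravo=BASE, R=alpha -> take RIGHT -> alpha
i=4: L=bravo, R=alpha=BASE -> take LEFT -> bravo
i=5: L=delta=BASE, R=foxtrot -> take RIGHT -> foxtrot
i=6: L=delta, R=bravo=BASE -> take LEFT -> delta
i=7: L=alpha R=alpha -> agree -> alpha

Answer: charlie
bravo
echo
alpha
bravo
foxtrot
delta
alpha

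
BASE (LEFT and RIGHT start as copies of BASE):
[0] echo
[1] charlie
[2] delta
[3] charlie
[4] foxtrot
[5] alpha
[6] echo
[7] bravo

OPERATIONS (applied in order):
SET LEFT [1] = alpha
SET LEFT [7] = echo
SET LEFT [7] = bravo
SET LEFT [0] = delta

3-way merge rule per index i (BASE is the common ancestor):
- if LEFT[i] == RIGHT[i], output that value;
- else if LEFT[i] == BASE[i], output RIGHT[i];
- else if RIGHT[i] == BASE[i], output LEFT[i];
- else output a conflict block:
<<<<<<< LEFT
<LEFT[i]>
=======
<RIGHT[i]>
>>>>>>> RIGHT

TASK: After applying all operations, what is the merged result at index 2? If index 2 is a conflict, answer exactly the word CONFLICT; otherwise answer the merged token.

Final LEFT:  [delta, alpha, delta, charlie, foxtrot, alpha, echo, bravo]
Final RIGHT: [echo, charlie, delta, charlie, foxtrot, alpha, echo, bravo]
i=0: L=delta, R=echo=BASE -> take LEFT -> delta
i=1: L=alpha, R=charlie=BASE -> take LEFT -> alpha
i=2: L=delta R=delta -> agree -> delta
i=3: L=charlie R=charlie -> agree -> charlie
i=4: L=foxtrot R=foxtrot -> agree -> foxtrot
i=5: L=alpha R=alpha -> agree -> alpha
i=6: L=echo R=echo -> agree -> echo
i=7: L=bravo R=bravo -> agree -> bravo
Index 2 -> delta

Answer: delta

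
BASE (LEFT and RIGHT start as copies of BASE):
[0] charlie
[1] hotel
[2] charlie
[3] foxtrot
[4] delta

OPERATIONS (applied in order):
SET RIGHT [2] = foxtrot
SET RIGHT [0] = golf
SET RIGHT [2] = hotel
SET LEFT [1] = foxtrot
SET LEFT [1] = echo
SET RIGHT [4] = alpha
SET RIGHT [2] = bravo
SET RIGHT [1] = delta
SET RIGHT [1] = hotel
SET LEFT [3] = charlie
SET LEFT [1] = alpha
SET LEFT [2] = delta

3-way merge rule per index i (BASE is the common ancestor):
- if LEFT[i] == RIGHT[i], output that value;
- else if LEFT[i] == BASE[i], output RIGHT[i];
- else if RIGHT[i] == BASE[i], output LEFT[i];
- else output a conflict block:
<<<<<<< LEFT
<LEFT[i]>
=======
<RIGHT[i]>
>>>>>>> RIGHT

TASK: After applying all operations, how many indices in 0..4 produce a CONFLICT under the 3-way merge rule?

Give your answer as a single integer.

Final LEFT:  [charlie, alpha, delta, charlie, delta]
Final RIGHT: [golf, hotel, bravo, foxtrot, alpha]
i=0: L=charlie=BASE, R=golf -> take RIGHT -> golf
i=1: L=alpha, R=hotel=BASE -> take LEFT -> alpha
i=2: BASE=charlie L=delta R=bravo all differ -> CONFLICT
i=3: L=charlie, R=foxtrot=BASE -> take LEFT -> charlie
i=4: L=delta=BASE, R=alpha -> take RIGHT -> alpha
Conflict count: 1

Answer: 1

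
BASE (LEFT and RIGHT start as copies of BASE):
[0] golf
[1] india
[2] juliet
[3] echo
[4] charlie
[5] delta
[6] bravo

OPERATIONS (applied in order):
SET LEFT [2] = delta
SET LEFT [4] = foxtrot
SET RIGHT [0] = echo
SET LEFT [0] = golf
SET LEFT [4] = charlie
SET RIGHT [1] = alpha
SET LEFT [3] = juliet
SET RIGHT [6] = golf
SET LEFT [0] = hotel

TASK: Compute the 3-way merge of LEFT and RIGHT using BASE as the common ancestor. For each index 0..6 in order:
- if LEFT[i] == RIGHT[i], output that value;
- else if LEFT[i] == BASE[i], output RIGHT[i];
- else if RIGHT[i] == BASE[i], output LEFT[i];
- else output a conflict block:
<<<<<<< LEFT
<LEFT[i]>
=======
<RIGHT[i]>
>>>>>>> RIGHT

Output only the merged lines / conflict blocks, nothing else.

Answer: <<<<<<< LEFT
hotel
=======
echo
>>>>>>> RIGHT
alpha
delta
juliet
charlie
delta
golf

Derivation:
Final LEFT:  [hotel, india, delta, juliet, charlie, delta, bravo]
Final RIGHT: [echo, alpha, juliet, echo, charlie, delta, golf]
i=0: BASE=golf L=hotel R=echo all differ -> CONFLICT
i=1: L=india=BASE, R=alpha -> take RIGHT -> alpha
i=2: L=delta, R=juliet=BASE -> take LEFT -> delta
i=3: L=juliet, R=echo=BASE -> take LEFT -> juliet
i=4: L=charlie R=charlie -> agree -> charlie
i=5: L=delta R=delta -> agree -> delta
i=6: L=bravo=BASE, R=golf -> take RIGHT -> golf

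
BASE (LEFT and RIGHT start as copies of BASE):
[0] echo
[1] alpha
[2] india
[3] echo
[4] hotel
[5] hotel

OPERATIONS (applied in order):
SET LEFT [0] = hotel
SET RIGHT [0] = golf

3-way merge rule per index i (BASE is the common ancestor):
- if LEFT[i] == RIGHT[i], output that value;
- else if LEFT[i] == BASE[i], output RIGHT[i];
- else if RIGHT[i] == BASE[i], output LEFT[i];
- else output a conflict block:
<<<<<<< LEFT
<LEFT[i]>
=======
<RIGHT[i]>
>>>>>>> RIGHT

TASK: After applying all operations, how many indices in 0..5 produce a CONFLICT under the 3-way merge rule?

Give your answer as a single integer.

Final LEFT:  [hotel, alpha, india, echo, hotel, hotel]
Final RIGHT: [golf, alpha, india, echo, hotel, hotel]
i=0: BASE=echo L=hotel R=golf all differ -> CONFLICT
i=1: L=alpha R=alpha -> agree -> alpha
i=2: L=india R=india -> agree -> india
i=3: L=echo R=echo -> agree -> echo
i=4: L=hotel R=hotel -> agree -> hotel
i=5: L=hotel R=hotel -> agree -> hotel
Conflict count: 1

Answer: 1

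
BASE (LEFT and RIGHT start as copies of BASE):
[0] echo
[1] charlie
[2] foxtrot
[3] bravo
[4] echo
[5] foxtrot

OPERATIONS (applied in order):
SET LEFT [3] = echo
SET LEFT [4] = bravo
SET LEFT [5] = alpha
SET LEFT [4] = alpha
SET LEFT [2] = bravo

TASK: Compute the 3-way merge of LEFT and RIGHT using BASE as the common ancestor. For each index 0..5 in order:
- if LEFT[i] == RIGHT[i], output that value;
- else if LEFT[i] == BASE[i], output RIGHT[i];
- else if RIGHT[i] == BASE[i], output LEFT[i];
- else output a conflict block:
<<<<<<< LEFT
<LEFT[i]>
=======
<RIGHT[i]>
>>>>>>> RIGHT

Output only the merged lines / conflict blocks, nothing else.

Final LEFT:  [echo, charlie, bravo, echo, alpha, alpha]
Final RIGHT: [echo, charlie, foxtrot, bravo, echo, foxtrot]
i=0: L=echo R=echo -> agree -> echo
i=1: L=charlie R=charlie -> agree -> charlie
i=2: L=bravo, R=foxtrot=BASE -> take LEFT -> bravo
i=3: L=echo, R=bravo=BASE -> take LEFT -> echo
i=4: L=alpha, R=echo=BASE -> take LEFT -> alpha
i=5: L=alpha, R=foxtrot=BASE -> take LEFT -> alpha

Answer: echo
charlie
bravo
echo
alpha
alpha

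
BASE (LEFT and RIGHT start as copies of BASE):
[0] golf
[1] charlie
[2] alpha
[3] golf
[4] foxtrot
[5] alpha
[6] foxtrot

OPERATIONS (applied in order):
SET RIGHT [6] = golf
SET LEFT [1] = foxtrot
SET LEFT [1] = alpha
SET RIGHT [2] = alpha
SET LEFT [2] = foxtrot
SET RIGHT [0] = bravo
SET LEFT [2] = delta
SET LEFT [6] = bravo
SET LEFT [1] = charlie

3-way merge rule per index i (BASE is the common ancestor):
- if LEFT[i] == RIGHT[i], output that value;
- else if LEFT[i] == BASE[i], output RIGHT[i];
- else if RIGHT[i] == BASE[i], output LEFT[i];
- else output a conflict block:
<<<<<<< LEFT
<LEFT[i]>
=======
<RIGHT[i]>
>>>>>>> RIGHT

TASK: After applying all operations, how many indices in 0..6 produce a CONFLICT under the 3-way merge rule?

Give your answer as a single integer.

Final LEFT:  [golf, charlie, delta, golf, foxtrot, alpha, bravo]
Final RIGHT: [bravo, charlie, alpha, golf, foxtrot, alpha, golf]
i=0: L=golf=BASE, R=bravo -> take RIGHT -> bravo
i=1: L=charlie R=charlie -> agree -> charlie
i=2: L=delta, R=alpha=BASE -> take LEFT -> delta
i=3: L=golf R=golf -> agree -> golf
i=4: L=foxtrot R=foxtrot -> agree -> foxtrot
i=5: L=alpha R=alpha -> agree -> alpha
i=6: BASE=foxtrot L=bravo R=golf all differ -> CONFLICT
Conflict count: 1

Answer: 1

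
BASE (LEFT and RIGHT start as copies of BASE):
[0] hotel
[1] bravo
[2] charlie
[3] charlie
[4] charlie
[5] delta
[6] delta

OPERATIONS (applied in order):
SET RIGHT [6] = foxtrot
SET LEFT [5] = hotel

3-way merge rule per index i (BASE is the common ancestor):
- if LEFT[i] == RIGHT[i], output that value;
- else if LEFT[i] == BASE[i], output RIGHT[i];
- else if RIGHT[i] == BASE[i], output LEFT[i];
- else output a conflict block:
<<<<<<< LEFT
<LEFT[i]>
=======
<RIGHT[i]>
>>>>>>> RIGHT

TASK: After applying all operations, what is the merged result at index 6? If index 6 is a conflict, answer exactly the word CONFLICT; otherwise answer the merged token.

Answer: foxtrot

Derivation:
Final LEFT:  [hotel, bravo, charlie, charlie, charlie, hotel, delta]
Final RIGHT: [hotel, bravo, charlie, charlie, charlie, delta, foxtrot]
i=0: L=hotel R=hotel -> agree -> hotel
i=1: L=bravo R=bravo -> agree -> bravo
i=2: L=charlie R=charlie -> agree -> charlie
i=3: L=charlie R=charlie -> agree -> charlie
i=4: L=charlie R=charlie -> agree -> charlie
i=5: L=hotel, R=delta=BASE -> take LEFT -> hotel
i=6: L=delta=BASE, R=foxtrot -> take RIGHT -> foxtrot
Index 6 -> foxtrot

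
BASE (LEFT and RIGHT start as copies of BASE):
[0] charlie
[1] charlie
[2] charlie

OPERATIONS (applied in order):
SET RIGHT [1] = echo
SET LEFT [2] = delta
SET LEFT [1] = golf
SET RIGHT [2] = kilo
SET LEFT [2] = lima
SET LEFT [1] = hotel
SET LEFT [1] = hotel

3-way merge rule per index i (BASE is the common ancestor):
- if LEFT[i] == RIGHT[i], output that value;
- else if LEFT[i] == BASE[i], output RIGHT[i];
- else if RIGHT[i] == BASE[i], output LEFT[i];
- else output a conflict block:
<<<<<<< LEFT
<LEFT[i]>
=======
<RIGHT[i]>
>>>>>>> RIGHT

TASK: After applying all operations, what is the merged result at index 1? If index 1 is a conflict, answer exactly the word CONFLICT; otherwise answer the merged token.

Answer: CONFLICT

Derivation:
Final LEFT:  [charlie, hotel, lima]
Final RIGHT: [charlie, echo, kilo]
i=0: L=charlie R=charlie -> agree -> charlie
i=1: BASE=charlie L=hotel R=echo all differ -> CONFLICT
i=2: BASE=charlie L=lima R=kilo all differ -> CONFLICT
Index 1 -> CONFLICT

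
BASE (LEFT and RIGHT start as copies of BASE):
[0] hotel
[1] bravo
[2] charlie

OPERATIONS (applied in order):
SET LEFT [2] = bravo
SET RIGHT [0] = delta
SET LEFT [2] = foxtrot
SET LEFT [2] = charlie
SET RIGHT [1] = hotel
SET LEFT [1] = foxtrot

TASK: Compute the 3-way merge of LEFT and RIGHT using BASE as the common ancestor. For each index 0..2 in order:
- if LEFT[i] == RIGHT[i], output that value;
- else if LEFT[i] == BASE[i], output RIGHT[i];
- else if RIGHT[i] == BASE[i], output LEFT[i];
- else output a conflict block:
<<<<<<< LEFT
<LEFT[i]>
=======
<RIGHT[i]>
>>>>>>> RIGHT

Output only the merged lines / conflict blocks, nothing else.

Final LEFT:  [hotel, foxtrot, charlie]
Final RIGHT: [delta, hotel, charlie]
i=0: L=hotel=BASE, R=delta -> take RIGHT -> delta
i=1: BASE=bravo L=foxtrot R=hotel all differ -> CONFLICT
i=2: L=charlie R=charlie -> agree -> charlie

Answer: delta
<<<<<<< LEFT
foxtrot
=======
hotel
>>>>>>> RIGHT
charlie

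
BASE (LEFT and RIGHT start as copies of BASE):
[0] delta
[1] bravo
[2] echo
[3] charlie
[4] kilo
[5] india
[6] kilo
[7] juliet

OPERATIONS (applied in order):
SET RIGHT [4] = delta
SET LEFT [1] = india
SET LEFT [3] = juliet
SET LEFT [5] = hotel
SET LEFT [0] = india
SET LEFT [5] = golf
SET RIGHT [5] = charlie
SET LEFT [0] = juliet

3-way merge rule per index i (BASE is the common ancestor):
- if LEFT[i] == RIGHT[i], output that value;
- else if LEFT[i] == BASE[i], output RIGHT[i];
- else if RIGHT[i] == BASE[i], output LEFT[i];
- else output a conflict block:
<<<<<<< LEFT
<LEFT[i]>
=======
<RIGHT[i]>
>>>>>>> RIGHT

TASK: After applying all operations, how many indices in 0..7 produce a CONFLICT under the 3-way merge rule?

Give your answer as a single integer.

Final LEFT:  [juliet, india, echo, juliet, kilo, golf, kilo, juliet]
Final RIGHT: [delta, bravo, echo, charlie, delta, charlie, kilo, juliet]
i=0: L=juliet, R=delta=BASE -> take LEFT -> juliet
i=1: L=india, R=bravo=BASE -> take LEFT -> india
i=2: L=echo R=echo -> agree -> echo
i=3: L=juliet, R=charlie=BASE -> take LEFT -> juliet
i=4: L=kilo=BASE, R=delta -> take RIGHT -> delta
i=5: BASE=india L=golf R=charlie all differ -> CONFLICT
i=6: L=kilo R=kilo -> agree -> kilo
i=7: L=juliet R=juliet -> agree -> juliet
Conflict count: 1

Answer: 1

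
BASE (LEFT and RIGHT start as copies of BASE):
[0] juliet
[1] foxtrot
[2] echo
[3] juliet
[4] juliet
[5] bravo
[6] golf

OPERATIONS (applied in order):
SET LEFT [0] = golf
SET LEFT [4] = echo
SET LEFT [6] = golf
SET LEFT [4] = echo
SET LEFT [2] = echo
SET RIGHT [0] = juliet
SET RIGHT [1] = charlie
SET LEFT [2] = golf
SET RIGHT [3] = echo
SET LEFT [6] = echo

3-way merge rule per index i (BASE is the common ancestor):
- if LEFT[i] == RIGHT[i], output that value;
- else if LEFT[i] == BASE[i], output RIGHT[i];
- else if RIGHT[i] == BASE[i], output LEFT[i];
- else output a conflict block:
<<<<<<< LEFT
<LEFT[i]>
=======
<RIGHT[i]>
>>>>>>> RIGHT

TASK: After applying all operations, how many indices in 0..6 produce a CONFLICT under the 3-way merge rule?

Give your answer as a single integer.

Final LEFT:  [golf, foxtrot, golf, juliet, echo, bravo, echo]
Final RIGHT: [juliet, charlie, echo, echo, juliet, bravo, golf]
i=0: L=golf, R=juliet=BASE -> take LEFT -> golf
i=1: L=foxtrot=BASE, R=charlie -> take RIGHT -> charlie
i=2: L=golf, R=echo=BASE -> take LEFT -> golf
i=3: L=juliet=BASE, R=echo -> take RIGHT -> echo
i=4: L=echo, R=juliet=BASE -> take LEFT -> echo
i=5: L=bravo R=bravo -> agree -> bravo
i=6: L=echo, R=golf=BASE -> take LEFT -> echo
Conflict count: 0

Answer: 0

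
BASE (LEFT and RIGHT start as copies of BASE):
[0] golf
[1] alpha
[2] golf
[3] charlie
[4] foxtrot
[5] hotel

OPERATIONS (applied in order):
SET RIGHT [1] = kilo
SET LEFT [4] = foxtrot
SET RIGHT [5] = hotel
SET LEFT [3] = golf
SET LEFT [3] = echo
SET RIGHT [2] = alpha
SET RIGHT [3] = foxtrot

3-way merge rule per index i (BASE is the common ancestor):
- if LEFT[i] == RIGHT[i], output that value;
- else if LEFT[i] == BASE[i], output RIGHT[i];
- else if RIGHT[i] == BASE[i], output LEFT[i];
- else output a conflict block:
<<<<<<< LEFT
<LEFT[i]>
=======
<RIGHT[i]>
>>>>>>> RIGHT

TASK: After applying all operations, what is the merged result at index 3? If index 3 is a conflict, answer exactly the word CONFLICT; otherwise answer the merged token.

Final LEFT:  [golf, alpha, golf, echo, foxtrot, hotel]
Final RIGHT: [golf, kilo, alpha, foxtrot, foxtrot, hotel]
i=0: L=golf R=golf -> agree -> golf
i=1: L=alpha=BASE, R=kilo -> take RIGHT -> kilo
i=2: L=golf=BASE, R=alpha -> take RIGHT -> alpha
i=3: BASE=charlie L=echo R=foxtrot all differ -> CONFLICT
i=4: L=foxtrot R=foxtrot -> agree -> foxtrot
i=5: L=hotel R=hotel -> agree -> hotel
Index 3 -> CONFLICT

Answer: CONFLICT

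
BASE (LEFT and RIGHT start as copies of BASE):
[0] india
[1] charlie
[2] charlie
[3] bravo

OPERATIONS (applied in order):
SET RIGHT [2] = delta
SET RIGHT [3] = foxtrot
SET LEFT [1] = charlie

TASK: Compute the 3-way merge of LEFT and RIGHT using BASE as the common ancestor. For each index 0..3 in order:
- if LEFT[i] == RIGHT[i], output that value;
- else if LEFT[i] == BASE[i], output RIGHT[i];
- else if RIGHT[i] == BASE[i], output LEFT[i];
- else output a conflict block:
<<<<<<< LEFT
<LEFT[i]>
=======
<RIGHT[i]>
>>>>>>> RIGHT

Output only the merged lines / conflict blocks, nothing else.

Answer: india
charlie
delta
foxtrot

Derivation:
Final LEFT:  [india, charlie, charlie, bravo]
Final RIGHT: [india, charlie, delta, foxtrot]
i=0: L=india R=india -> agree -> india
i=1: L=charlie R=charlie -> agree -> charlie
i=2: L=charlie=BASE, R=delta -> take RIGHT -> delta
i=3: L=bravo=BASE, R=foxtrot -> take RIGHT -> foxtrot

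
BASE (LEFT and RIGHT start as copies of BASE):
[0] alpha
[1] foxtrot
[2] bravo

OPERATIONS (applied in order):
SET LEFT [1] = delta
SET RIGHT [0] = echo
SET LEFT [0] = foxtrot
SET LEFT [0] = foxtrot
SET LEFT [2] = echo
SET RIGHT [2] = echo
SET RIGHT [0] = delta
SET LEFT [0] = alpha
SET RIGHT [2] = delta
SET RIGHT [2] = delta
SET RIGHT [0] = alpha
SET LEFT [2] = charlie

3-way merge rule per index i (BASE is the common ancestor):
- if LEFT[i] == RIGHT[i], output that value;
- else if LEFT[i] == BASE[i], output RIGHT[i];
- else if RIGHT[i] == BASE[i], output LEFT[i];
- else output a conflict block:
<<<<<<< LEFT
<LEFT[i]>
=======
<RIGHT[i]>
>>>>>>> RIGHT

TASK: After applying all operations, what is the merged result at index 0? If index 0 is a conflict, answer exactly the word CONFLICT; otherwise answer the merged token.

Final LEFT:  [alpha, delta, charlie]
Final RIGHT: [alpha, foxtrot, delta]
i=0: L=alpha R=alpha -> agree -> alpha
i=1: L=delta, R=foxtrot=BASE -> take LEFT -> delta
i=2: BASE=bravo L=charlie R=delta all differ -> CONFLICT
Index 0 -> alpha

Answer: alpha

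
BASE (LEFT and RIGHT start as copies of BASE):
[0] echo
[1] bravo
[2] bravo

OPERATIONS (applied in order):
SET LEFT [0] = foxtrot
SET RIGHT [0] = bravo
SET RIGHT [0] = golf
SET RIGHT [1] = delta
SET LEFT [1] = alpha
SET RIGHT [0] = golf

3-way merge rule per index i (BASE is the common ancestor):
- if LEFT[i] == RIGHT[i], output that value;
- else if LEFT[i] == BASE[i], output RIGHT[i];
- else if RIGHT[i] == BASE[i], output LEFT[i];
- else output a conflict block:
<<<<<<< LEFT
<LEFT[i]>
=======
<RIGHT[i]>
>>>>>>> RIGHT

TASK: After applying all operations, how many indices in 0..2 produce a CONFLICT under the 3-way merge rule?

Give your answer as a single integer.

Final LEFT:  [foxtrot, alpha, bravo]
Final RIGHT: [golf, delta, bravo]
i=0: BASE=echo L=foxtrot R=golf all differ -> CONFLICT
i=1: BASE=bravo L=alpha R=delta all differ -> CONFLICT
i=2: L=bravo R=bravo -> agree -> bravo
Conflict count: 2

Answer: 2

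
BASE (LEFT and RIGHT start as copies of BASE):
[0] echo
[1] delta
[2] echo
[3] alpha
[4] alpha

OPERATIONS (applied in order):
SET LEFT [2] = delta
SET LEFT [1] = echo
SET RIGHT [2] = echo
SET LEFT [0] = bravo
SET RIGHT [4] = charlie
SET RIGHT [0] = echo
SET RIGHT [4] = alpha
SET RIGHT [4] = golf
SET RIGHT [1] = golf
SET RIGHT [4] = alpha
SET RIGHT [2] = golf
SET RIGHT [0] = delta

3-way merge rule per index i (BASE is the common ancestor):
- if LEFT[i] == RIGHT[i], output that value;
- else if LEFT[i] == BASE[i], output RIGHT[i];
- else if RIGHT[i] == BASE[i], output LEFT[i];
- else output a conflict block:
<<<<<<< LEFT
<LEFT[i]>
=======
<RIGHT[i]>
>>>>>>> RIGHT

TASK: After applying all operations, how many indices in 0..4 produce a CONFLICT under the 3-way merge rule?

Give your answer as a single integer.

Final LEFT:  [bravo, echo, delta, alpha, alpha]
Final RIGHT: [delta, golf, golf, alpha, alpha]
i=0: BASE=echo L=bravo R=delta all differ -> CONFLICT
i=1: BASE=delta L=echo R=golf all differ -> CONFLICT
i=2: BASE=echo L=delta R=golf all differ -> CONFLICT
i=3: L=alpha R=alpha -> agree -> alpha
i=4: L=alpha R=alpha -> agree -> alpha
Conflict count: 3

Answer: 3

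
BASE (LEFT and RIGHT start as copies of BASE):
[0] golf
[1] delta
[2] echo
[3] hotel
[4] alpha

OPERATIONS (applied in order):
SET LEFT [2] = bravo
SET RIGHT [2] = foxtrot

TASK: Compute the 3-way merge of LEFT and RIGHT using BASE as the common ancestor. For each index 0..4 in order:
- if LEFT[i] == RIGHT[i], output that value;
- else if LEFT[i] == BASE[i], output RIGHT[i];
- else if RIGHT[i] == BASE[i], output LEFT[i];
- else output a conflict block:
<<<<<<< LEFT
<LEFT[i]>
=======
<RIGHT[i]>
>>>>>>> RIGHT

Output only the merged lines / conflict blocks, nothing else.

Final LEFT:  [golf, delta, bravo, hotel, alpha]
Final RIGHT: [golf, delta, foxtrot, hotel, alpha]
i=0: L=golf R=golf -> agree -> golf
i=1: L=delta R=delta -> agree -> delta
i=2: BASE=echo L=bravo R=foxtrot all differ -> CONFLICT
i=3: L=hotel R=hotel -> agree -> hotel
i=4: L=alpha R=alpha -> agree -> alpha

Answer: golf
delta
<<<<<<< LEFT
bravo
=======
foxtrot
>>>>>>> RIGHT
hotel
alpha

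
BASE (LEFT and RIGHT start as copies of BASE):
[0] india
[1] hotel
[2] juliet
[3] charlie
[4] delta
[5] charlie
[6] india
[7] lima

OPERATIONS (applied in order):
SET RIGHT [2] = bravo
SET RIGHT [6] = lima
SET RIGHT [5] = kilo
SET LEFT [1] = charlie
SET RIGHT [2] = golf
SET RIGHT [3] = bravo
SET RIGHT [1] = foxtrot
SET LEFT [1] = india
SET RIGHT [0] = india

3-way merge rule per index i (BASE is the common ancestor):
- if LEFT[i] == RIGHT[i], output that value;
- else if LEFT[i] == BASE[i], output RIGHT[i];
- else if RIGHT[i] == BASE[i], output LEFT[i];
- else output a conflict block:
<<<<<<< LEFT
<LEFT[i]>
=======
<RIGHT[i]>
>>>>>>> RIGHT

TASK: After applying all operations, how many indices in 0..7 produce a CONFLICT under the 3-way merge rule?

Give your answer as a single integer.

Answer: 1

Derivation:
Final LEFT:  [india, india, juliet, charlie, delta, charlie, india, lima]
Final RIGHT: [india, foxtrot, golf, bravo, delta, kilo, lima, lima]
i=0: L=india R=india -> agree -> india
i=1: BASE=hotel L=india R=foxtrot all differ -> CONFLICT
i=2: L=juliet=BASE, R=golf -> take RIGHT -> golf
i=3: L=charlie=BASE, R=bravo -> take RIGHT -> bravo
i=4: L=delta R=delta -> agree -> delta
i=5: L=charlie=BASE, R=kilo -> take RIGHT -> kilo
i=6: L=india=BASE, R=lima -> take RIGHT -> lima
i=7: L=lima R=lima -> agree -> lima
Conflict count: 1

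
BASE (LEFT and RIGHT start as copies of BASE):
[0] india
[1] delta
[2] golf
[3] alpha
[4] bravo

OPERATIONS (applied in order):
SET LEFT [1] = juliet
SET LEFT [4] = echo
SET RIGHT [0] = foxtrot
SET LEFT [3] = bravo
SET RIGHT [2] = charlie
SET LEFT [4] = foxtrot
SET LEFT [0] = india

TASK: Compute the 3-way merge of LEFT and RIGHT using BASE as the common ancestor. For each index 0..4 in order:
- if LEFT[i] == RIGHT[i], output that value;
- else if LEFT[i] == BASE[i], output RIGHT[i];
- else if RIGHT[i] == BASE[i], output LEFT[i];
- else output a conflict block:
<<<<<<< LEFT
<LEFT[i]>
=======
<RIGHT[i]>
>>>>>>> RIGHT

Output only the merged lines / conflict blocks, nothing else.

Answer: foxtrot
juliet
charlie
bravo
foxtrot

Derivation:
Final LEFT:  [india, juliet, golf, bravo, foxtrot]
Final RIGHT: [foxtrot, delta, charlie, alpha, bravo]
i=0: L=india=BASE, R=foxtrot -> take RIGHT -> foxtrot
i=1: L=juliet, R=delta=BASE -> take LEFT -> juliet
i=2: L=golf=BASE, R=charlie -> take RIGHT -> charlie
i=3: L=bravo, R=alpha=BASE -> take LEFT -> bravo
i=4: L=foxtrot, R=bravo=BASE -> take LEFT -> foxtrot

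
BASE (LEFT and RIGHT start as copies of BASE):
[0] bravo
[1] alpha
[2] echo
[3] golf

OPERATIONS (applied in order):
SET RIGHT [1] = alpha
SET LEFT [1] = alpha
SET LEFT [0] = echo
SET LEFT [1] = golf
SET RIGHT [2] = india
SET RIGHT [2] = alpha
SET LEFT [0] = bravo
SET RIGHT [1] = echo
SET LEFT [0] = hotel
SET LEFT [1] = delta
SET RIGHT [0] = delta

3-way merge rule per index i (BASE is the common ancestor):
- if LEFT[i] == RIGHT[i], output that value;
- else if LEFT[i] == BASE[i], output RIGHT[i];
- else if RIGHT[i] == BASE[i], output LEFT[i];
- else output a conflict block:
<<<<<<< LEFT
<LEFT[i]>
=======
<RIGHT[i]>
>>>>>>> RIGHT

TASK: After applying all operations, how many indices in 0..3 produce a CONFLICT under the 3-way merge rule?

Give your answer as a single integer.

Answer: 2

Derivation:
Final LEFT:  [hotel, delta, echo, golf]
Final RIGHT: [delta, echo, alpha, golf]
i=0: BASE=bravo L=hotel R=delta all differ -> CONFLICT
i=1: BASE=alpha L=delta R=echo all differ -> CONFLICT
i=2: L=echo=BASE, R=alpha -> take RIGHT -> alpha
i=3: L=golf R=golf -> agree -> golf
Conflict count: 2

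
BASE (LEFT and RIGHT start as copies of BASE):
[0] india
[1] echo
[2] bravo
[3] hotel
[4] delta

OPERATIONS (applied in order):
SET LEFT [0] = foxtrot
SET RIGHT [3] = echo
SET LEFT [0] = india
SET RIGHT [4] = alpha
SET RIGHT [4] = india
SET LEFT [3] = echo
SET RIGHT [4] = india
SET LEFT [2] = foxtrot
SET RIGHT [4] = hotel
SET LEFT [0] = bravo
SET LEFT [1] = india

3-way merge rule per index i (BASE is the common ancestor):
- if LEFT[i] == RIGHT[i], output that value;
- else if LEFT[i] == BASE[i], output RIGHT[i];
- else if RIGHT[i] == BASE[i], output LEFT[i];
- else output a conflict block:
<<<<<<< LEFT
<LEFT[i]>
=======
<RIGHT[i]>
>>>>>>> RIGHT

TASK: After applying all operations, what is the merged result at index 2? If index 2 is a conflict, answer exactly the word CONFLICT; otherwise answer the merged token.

Answer: foxtrot

Derivation:
Final LEFT:  [bravo, india, foxtrot, echo, delta]
Final RIGHT: [india, echo, bravo, echo, hotel]
i=0: L=bravo, R=india=BASE -> take LEFT -> bravo
i=1: L=india, R=echo=BASE -> take LEFT -> india
i=2: L=foxtrot, R=bravo=BASE -> take LEFT -> foxtrot
i=3: L=echo R=echo -> agree -> echo
i=4: L=delta=BASE, R=hotel -> take RIGHT -> hotel
Index 2 -> foxtrot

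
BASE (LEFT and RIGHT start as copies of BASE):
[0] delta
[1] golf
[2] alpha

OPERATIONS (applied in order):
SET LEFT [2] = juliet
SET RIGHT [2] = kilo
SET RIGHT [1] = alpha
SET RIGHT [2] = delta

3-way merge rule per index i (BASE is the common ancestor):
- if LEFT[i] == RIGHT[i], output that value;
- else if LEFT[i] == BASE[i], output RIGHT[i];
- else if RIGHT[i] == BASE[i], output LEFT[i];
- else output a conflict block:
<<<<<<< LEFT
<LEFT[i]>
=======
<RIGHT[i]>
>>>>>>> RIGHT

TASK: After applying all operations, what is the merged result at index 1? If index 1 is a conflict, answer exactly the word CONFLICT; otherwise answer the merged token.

Answer: alpha

Derivation:
Final LEFT:  [delta, golf, juliet]
Final RIGHT: [delta, alpha, delta]
i=0: L=delta R=delta -> agree -> delta
i=1: L=golf=BASE, R=alpha -> take RIGHT -> alpha
i=2: BASE=alpha L=juliet R=delta all differ -> CONFLICT
Index 1 -> alpha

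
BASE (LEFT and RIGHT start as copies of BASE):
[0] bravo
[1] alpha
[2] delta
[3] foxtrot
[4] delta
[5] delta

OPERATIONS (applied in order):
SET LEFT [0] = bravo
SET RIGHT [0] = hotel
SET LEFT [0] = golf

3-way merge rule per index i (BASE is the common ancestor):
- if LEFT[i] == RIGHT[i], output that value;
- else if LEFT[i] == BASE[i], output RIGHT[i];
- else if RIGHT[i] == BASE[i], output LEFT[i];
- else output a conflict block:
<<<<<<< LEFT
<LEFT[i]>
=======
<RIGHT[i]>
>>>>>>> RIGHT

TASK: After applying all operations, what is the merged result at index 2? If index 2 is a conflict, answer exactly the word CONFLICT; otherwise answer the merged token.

Answer: delta

Derivation:
Final LEFT:  [golf, alpha, delta, foxtrot, delta, delta]
Final RIGHT: [hotel, alpha, delta, foxtrot, delta, delta]
i=0: BASE=bravo L=golf R=hotel all differ -> CONFLICT
i=1: L=alpha R=alpha -> agree -> alpha
i=2: L=delta R=delta -> agree -> delta
i=3: L=foxtrot R=foxtrot -> agree -> foxtrot
i=4: L=delta R=delta -> agree -> delta
i=5: L=delta R=delta -> agree -> delta
Index 2 -> delta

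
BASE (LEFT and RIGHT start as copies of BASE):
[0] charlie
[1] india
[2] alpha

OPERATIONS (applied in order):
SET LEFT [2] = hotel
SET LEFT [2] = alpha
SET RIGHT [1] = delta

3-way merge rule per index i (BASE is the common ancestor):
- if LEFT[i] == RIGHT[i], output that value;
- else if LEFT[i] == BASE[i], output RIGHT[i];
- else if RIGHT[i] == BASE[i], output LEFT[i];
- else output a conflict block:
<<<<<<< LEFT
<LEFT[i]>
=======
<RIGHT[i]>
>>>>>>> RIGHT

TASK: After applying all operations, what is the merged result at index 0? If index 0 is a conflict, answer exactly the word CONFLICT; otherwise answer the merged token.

Final LEFT:  [charlie, india, alpha]
Final RIGHT: [charlie, delta, alpha]
i=0: L=charlie R=charlie -> agree -> charlie
i=1: L=india=BASE, R=delta -> take RIGHT -> delta
i=2: L=alpha R=alpha -> agree -> alpha
Index 0 -> charlie

Answer: charlie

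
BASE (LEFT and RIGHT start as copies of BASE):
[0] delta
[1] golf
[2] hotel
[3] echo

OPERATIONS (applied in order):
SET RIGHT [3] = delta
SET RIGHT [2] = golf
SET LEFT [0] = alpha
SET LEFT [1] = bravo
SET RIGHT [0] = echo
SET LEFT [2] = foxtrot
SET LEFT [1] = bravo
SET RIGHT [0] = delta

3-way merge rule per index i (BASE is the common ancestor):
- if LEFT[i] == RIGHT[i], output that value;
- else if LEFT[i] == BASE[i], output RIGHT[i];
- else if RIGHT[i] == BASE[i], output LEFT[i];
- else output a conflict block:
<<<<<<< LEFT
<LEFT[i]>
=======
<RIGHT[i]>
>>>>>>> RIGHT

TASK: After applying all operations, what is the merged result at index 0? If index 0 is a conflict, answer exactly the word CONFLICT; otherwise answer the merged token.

Answer: alpha

Derivation:
Final LEFT:  [alpha, bravo, foxtrot, echo]
Final RIGHT: [delta, golf, golf, delta]
i=0: L=alpha, R=delta=BASE -> take LEFT -> alpha
i=1: L=bravo, R=golf=BASE -> take LEFT -> bravo
i=2: BASE=hotel L=foxtrot R=golf all differ -> CONFLICT
i=3: L=echo=BASE, R=delta -> take RIGHT -> delta
Index 0 -> alpha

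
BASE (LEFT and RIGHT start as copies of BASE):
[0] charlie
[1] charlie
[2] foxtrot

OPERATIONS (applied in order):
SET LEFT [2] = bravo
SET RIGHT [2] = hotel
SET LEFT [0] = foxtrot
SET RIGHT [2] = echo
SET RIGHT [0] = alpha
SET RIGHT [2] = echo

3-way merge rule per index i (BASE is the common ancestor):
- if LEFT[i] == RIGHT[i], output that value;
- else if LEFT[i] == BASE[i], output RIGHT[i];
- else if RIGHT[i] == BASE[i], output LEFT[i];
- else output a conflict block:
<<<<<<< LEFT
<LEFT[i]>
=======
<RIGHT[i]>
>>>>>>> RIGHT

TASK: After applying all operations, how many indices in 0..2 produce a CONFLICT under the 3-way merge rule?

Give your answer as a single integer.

Final LEFT:  [foxtrot, charlie, bravo]
Final RIGHT: [alpha, charlie, echo]
i=0: BASE=charlie L=foxtrot R=alpha all differ -> CONFLICT
i=1: L=charlie R=charlie -> agree -> charlie
i=2: BASE=foxtrot L=bravo R=echo all differ -> CONFLICT
Conflict count: 2

Answer: 2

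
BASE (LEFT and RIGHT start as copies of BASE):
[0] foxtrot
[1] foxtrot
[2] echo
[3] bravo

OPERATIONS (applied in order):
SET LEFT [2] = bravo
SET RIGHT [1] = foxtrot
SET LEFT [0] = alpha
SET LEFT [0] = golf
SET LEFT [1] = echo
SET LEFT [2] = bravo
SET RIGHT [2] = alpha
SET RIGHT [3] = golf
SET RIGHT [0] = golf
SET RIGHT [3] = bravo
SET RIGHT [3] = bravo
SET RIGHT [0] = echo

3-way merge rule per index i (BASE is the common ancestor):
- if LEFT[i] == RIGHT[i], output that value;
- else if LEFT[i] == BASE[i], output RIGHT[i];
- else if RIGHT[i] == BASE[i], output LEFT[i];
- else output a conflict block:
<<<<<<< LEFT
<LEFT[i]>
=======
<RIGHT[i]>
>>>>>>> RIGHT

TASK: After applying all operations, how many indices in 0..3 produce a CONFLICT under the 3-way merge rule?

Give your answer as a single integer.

Answer: 2

Derivation:
Final LEFT:  [golf, echo, bravo, bravo]
Final RIGHT: [echo, foxtrot, alpha, bravo]
i=0: BASE=foxtrot L=golf R=echo all differ -> CONFLICT
i=1: L=echo, R=foxtrot=BASE -> take LEFT -> echo
i=2: BASE=echo L=bravo R=alpha all differ -> CONFLICT
i=3: L=bravo R=bravo -> agree -> bravo
Conflict count: 2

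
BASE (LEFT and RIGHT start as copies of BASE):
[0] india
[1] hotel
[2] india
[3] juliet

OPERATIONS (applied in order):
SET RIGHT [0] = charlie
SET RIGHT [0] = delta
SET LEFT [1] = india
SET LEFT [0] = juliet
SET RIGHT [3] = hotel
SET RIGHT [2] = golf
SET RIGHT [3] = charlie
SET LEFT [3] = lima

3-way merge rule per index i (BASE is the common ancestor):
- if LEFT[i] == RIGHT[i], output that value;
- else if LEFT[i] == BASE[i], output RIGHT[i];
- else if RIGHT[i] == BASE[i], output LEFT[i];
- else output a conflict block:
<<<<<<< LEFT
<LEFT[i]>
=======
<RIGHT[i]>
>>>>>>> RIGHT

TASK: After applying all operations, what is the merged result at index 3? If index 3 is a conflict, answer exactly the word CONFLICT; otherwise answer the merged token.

Final LEFT:  [juliet, india, india, lima]
Final RIGHT: [delta, hotel, golf, charlie]
i=0: BASE=india L=juliet R=delta all differ -> CONFLICT
i=1: L=india, R=hotel=BASE -> take LEFT -> india
i=2: L=india=BASE, R=golf -> take RIGHT -> golf
i=3: BASE=juliet L=lima R=charlie all differ -> CONFLICT
Index 3 -> CONFLICT

Answer: CONFLICT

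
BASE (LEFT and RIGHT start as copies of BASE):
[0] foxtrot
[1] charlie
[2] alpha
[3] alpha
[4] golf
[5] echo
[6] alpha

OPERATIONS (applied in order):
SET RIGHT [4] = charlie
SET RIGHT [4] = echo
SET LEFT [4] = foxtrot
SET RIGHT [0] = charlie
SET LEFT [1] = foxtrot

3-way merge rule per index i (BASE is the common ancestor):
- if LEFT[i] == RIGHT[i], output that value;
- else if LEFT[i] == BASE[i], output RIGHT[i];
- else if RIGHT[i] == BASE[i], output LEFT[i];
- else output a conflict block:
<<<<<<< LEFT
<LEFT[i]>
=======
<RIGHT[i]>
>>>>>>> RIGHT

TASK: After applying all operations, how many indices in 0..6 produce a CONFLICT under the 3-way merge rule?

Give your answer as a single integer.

Final LEFT:  [foxtrot, foxtrot, alpha, alpha, foxtrot, echo, alpha]
Final RIGHT: [charlie, charlie, alpha, alpha, echo, echo, alpha]
i=0: L=foxtrot=BASE, R=charlie -> take RIGHT -> charlie
i=1: L=foxtrot, R=charlie=BASE -> take LEFT -> foxtrot
i=2: L=alpha R=alpha -> agree -> alpha
i=3: L=alpha R=alpha -> agree -> alpha
i=4: BASE=golf L=foxtrot R=echo all differ -> CONFLICT
i=5: L=echo R=echo -> agree -> echo
i=6: L=alpha R=alpha -> agree -> alpha
Conflict count: 1

Answer: 1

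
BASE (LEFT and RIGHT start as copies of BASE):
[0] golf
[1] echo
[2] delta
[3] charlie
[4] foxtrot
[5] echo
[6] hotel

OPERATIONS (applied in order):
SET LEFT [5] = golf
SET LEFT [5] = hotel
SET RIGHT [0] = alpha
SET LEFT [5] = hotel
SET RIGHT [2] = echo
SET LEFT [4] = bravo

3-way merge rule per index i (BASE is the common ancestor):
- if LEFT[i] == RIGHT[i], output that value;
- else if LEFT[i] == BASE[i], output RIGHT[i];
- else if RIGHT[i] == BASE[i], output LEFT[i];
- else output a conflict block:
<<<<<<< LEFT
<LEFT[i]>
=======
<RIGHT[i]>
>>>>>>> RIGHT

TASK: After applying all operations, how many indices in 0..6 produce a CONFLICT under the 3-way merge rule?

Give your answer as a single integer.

Final LEFT:  [golf, echo, delta, charlie, bravo, hotel, hotel]
Final RIGHT: [alpha, echo, echo, charlie, foxtrot, echo, hotel]
i=0: L=golf=BASE, R=alpha -> take RIGHT -> alpha
i=1: L=echo R=echo -> agree -> echo
i=2: L=delta=BASE, R=echo -> take RIGHT -> echo
i=3: L=charlie R=charlie -> agree -> charlie
i=4: L=bravo, R=foxtrot=BASE -> take LEFT -> bravo
i=5: L=hotel, R=echo=BASE -> take LEFT -> hotel
i=6: L=hotel R=hotel -> agree -> hotel
Conflict count: 0

Answer: 0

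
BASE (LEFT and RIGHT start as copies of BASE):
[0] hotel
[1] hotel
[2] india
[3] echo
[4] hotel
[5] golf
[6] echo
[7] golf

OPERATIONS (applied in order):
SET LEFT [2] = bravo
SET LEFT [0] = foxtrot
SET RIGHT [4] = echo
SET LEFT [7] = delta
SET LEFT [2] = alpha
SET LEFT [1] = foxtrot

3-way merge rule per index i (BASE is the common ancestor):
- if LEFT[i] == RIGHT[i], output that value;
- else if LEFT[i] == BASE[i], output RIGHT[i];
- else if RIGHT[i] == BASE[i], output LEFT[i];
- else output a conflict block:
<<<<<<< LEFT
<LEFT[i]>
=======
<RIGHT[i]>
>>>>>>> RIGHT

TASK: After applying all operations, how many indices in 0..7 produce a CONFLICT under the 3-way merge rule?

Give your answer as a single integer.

Answer: 0

Derivation:
Final LEFT:  [foxtrot, foxtrot, alpha, echo, hotel, golf, echo, delta]
Final RIGHT: [hotel, hotel, india, echo, echo, golf, echo, golf]
i=0: L=foxtrot, R=hotel=BASE -> take LEFT -> foxtrot
i=1: L=foxtrot, R=hotel=BASE -> take LEFT -> foxtrot
i=2: L=alpha, R=india=BASE -> take LEFT -> alpha
i=3: L=echo R=echo -> agree -> echo
i=4: L=hotel=BASE, R=echo -> take RIGHT -> echo
i=5: L=golf R=golf -> agree -> golf
i=6: L=echo R=echo -> agree -> echo
i=7: L=delta, R=golf=BASE -> take LEFT -> delta
Conflict count: 0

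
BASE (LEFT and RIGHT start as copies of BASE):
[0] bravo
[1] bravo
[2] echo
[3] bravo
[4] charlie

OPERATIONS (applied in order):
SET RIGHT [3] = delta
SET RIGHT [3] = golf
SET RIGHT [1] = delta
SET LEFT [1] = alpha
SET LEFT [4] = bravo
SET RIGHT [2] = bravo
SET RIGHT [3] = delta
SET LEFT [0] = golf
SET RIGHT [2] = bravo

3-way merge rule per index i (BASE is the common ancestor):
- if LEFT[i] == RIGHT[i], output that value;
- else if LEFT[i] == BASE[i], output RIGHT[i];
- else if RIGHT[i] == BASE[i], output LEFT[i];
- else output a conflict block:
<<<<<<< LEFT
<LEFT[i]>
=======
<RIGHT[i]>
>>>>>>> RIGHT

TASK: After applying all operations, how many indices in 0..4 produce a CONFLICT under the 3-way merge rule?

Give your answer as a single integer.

Answer: 1

Derivation:
Final LEFT:  [golf, alpha, echo, bravo, bravo]
Final RIGHT: [bravo, delta, bravo, delta, charlie]
i=0: L=golf, R=bravo=BASE -> take LEFT -> golf
i=1: BASE=bravo L=alpha R=delta all differ -> CONFLICT
i=2: L=echo=BASE, R=bravo -> take RIGHT -> bravo
i=3: L=bravo=BASE, R=delta -> take RIGHT -> delta
i=4: L=bravo, R=charlie=BASE -> take LEFT -> bravo
Conflict count: 1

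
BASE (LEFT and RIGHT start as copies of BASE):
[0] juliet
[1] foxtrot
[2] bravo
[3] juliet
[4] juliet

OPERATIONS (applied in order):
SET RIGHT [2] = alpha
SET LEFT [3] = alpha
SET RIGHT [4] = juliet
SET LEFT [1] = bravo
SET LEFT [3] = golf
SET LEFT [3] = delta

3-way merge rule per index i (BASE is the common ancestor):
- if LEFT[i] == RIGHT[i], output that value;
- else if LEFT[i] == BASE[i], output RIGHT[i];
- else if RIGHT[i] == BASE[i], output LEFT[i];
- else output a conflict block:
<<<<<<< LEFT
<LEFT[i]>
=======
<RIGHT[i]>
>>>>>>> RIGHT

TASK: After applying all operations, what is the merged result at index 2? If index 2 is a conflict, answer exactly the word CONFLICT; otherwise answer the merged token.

Answer: alpha

Derivation:
Final LEFT:  [juliet, bravo, bravo, delta, juliet]
Final RIGHT: [juliet, foxtrot, alpha, juliet, juliet]
i=0: L=juliet R=juliet -> agree -> juliet
i=1: L=bravo, R=foxtrot=BASE -> take LEFT -> bravo
i=2: L=bravo=BASE, R=alpha -> take RIGHT -> alpha
i=3: L=delta, R=juliet=BASE -> take LEFT -> delta
i=4: L=juliet R=juliet -> agree -> juliet
Index 2 -> alpha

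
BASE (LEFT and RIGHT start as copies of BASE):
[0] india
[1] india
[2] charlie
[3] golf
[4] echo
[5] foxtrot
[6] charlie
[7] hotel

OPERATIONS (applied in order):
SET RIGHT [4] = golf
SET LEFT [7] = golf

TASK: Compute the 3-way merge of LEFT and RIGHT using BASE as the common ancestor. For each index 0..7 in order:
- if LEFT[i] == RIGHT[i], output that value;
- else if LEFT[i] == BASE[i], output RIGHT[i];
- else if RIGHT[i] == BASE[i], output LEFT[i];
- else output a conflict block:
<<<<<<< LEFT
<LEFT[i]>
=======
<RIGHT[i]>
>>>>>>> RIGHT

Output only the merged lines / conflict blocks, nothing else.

Final LEFT:  [india, india, charlie, golf, echo, foxtrot, charlie, golf]
Final RIGHT: [india, india, charlie, golf, golf, foxtrot, charlie, hotel]
i=0: L=india R=india -> agree -> india
i=1: L=india R=india -> agree -> india
i=2: L=charlie R=charlie -> agree -> charlie
i=3: L=golf R=golf -> agree -> golf
i=4: L=echo=BASE, R=golf -> take RIGHT -> golf
i=5: L=foxtrot R=foxtrot -> agree -> foxtrot
i=6: L=charlie R=charlie -> agree -> charlie
i=7: L=golf, R=hotel=BASE -> take LEFT -> golf

Answer: india
india
charlie
golf
golf
foxtrot
charlie
golf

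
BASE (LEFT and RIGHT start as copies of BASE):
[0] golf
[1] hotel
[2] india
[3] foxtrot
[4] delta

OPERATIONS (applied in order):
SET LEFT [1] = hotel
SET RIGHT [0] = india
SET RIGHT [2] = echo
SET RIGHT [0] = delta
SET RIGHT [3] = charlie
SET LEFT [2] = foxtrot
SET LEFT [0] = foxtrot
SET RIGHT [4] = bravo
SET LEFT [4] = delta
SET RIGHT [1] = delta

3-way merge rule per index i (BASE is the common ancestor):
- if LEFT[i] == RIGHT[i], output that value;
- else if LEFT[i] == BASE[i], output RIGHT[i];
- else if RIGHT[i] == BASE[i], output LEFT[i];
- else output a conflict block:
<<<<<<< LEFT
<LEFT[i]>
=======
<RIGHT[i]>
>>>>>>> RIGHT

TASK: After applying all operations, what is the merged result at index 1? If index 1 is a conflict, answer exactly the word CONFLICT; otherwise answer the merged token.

Final LEFT:  [foxtrot, hotel, foxtrot, foxtrot, delta]
Final RIGHT: [delta, delta, echo, charlie, bravo]
i=0: BASE=golf L=foxtrot R=delta all differ -> CONFLICT
i=1: L=hotel=BASE, R=delta -> take RIGHT -> delta
i=2: BASE=india L=foxtrot R=echo all differ -> CONFLICT
i=3: L=foxtrot=BASE, R=charlie -> take RIGHT -> charlie
i=4: L=delta=BASE, R=bravo -> take RIGHT -> bravo
Index 1 -> delta

Answer: delta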